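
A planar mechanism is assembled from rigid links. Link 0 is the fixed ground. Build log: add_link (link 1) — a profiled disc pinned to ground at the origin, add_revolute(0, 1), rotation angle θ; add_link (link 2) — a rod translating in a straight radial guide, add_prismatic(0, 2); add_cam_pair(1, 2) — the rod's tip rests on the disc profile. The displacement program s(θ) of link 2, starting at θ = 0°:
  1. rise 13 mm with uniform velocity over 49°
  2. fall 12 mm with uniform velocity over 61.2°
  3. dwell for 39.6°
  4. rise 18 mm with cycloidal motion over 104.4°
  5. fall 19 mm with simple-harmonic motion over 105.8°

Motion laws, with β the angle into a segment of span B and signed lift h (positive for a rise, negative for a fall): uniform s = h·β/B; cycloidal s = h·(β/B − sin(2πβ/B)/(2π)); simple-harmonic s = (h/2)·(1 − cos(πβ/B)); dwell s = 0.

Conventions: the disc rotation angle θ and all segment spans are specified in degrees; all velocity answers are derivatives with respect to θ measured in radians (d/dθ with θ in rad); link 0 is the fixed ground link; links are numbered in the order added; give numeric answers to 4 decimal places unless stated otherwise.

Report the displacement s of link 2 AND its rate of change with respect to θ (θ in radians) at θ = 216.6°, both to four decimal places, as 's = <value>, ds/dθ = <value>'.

seg 1 [0°–49°] uniform, h=13: full span → s += 13 → s = 13.0000
seg 2 [49°–110.2°] uniform, h=-12: full span → s += -12 → s = 1.0000
seg 3 [110.2°–149.8°] dwell: s stays 1.0000
seg 4 [149.8°–254.2°] cycloidal, h=18: θ=216.6° here. β=66.8, B=104.4. 18·(0.6398 − sin(2π·0.6398)/(2π)) = 13.7228 → s = 14.7228
velocity in seg [149.8°–254.2°] (cycloidal), θ in radians: β = 66.8° = 1.1659 rad, B = 104.4° = 1.8221 rad; ds/dθ = (h/B)(1 − cos(2πβ/B)) = (18/1.8221)(1 − cos(2π·0.6398)) = 16.182755 mm/rad

s = 14.7228, ds/dθ = 16.1828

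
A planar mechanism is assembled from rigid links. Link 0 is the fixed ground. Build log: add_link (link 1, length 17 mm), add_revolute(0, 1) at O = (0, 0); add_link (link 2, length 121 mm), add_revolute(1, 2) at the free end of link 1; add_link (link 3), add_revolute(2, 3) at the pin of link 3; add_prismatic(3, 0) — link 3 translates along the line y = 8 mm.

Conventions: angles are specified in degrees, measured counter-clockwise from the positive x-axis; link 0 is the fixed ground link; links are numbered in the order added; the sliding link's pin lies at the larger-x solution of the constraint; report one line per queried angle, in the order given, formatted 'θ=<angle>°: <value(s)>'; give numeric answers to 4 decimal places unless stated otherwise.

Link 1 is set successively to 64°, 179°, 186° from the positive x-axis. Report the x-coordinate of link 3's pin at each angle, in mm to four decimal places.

geometry: r = 17 mm, L = 121 mm, e = 8 mm
θ=64°: crank pin P = (r cos θ, r sin θ) = (7.452309, 15.279499)
θ=64°: h = r sin θ − e = 15.279499 − 8 = 7.279499
θ=64°: x = r cos θ + √(L² − h²) = 7.452309 + 120.780830 = 128.233140
θ=179°: crank pin P = (r cos θ, r sin θ) = (-16.997411, 0.296691)
θ=179°: h = r sin θ − e = 0.296691 − 8 = -7.703309
θ=179°: x = r cos θ + √(L² − h²) = -16.997411 + 120.754540 = 103.757130
θ=186°: crank pin P = (r cos θ, r sin θ) = (-16.906872, -1.776984)
θ=186°: h = r sin θ − e = -1.776984 − 8 = -9.776984
θ=186°: x = r cos θ + √(L² − h²) = -16.906872 + 120.604356 = 103.697483

θ=64°: 128.2331
θ=179°: 103.7571
θ=186°: 103.6975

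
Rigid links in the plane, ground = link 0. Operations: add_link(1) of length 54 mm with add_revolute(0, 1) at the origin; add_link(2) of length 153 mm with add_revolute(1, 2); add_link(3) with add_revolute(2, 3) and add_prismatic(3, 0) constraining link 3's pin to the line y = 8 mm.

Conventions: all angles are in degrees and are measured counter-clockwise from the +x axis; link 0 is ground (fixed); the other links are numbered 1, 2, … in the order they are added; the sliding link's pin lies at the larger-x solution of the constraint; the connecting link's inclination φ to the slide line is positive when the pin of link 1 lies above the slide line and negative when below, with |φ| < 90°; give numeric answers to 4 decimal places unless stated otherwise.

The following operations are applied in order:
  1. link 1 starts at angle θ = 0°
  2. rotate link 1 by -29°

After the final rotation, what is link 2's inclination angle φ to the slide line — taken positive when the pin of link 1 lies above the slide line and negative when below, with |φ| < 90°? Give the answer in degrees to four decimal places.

geometry: r = 54 mm, L = 153 mm, e = 8 mm; θ starts at 0°
rotate link 1 by -29°: θ ← 0° -29° = -29°
h = r sin θ − e = -26.179719 − 8 = -34.179719
sin φ = h / L = -34.179719 / 153 = -0.22339686
φ = arcsin(-0.22339686) = -12.908626°

-12.9086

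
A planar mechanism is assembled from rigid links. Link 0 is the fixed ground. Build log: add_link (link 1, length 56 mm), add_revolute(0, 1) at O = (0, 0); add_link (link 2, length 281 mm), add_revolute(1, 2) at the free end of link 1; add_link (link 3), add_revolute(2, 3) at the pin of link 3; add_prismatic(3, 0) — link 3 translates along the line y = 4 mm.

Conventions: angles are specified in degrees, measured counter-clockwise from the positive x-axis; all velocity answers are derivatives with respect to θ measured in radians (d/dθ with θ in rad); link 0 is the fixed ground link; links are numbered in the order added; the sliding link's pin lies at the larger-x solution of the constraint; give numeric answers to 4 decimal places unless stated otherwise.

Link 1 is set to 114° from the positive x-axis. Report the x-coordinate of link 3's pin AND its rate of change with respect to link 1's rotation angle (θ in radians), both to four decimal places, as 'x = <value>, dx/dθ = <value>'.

geometry: r = 56 mm, L = 281 mm, e = 4 mm
crank pin P = (r cos θ, r sin θ) = (-22.777252, 51.158546)
h = r sin θ − e = 51.158546 − 4 = 47.158546
x = r cos θ + √(L² − h²) = -22.777252 + 277.014569 = 254.237317
dx/dθ = −r sin θ − h·r cos θ/√(L² − h²) (θ in radians; h = 47.158546) = -47.280980

x = 254.2373, dx/dθ = -47.2810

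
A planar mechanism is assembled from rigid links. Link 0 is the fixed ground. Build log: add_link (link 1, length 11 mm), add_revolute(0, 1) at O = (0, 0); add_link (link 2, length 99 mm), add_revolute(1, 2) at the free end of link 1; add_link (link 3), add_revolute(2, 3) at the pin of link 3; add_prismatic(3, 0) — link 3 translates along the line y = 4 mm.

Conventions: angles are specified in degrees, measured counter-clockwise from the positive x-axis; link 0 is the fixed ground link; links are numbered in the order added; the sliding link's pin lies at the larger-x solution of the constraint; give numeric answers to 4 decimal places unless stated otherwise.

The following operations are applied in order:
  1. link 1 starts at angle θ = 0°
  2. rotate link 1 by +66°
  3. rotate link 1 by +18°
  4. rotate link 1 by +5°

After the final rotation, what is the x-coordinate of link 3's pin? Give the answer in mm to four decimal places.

geometry: r = 11 mm, L = 99 mm, e = 4 mm; θ starts at 0°
rotate link 1 by +66°: θ ← 0° +66° = 66°
rotate link 1 by +18°: θ ← 66° +18° = 84°
rotate link 1 by +5°: θ ← 84° +5° = 89°
crank pin P = (r cos θ, r sin θ) = (0.191976, 10.998325)
h = r sin θ − e = 10.998325 − 4 = 6.998325
x = r cos θ + √(L² − h²) = 0.191976 + 98.752334 = 98.944310

98.9443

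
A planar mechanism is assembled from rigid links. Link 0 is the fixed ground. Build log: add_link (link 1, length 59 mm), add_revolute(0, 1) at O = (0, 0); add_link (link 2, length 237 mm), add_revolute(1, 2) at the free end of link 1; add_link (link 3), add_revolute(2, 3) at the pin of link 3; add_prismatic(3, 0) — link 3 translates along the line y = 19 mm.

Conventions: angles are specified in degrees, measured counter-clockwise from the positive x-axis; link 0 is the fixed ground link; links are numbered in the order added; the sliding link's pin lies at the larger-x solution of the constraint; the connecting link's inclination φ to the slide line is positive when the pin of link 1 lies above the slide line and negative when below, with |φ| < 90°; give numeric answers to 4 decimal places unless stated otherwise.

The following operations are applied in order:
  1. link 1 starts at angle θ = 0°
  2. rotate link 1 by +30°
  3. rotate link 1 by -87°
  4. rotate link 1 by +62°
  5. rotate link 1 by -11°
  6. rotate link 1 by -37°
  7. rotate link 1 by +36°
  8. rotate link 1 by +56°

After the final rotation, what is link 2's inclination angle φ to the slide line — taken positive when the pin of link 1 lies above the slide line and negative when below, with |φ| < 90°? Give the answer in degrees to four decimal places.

geometry: r = 59 mm, L = 237 mm, e = 19 mm; θ starts at 0°
rotate link 1 by +30°: θ ← 0° +30° = 30°
rotate link 1 by -87°: θ ← 30° -87° = -57°
rotate link 1 by +62°: θ ← -57° +62° = 5°
rotate link 1 by -11°: θ ← 5° -11° = -6°
rotate link 1 by -37°: θ ← -6° -37° = -43°
rotate link 1 by +36°: θ ← -43° +36° = -7°
rotate link 1 by +56°: θ ← -7° +56° = 49°
h = r sin θ − e = 44.527865 − 19 = 25.527865
sin φ = h / L = 25.527865 / 237 = 0.10771251
φ = arcsin(0.10771251) = 6.183469°

6.1835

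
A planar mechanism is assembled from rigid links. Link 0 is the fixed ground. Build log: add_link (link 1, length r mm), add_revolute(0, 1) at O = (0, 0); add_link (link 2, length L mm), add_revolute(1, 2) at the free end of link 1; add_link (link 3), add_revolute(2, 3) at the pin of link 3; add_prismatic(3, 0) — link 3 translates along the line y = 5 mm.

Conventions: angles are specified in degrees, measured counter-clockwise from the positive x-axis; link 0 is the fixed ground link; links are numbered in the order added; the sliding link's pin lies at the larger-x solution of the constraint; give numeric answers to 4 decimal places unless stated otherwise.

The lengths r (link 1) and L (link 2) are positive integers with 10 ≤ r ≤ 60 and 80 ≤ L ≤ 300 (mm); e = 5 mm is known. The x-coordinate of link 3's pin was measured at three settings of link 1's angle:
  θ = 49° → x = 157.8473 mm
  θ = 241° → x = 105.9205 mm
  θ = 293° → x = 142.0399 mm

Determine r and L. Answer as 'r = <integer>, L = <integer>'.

constraint per measurement: (x − r cos θ)² + (r sin θ − e)² = L²
subtracting the θ₁ and θ₂ equations cancels the r² and L² terms:
r = (x₁² − x₂²) / (2[(x₁cos θ₁ + e sin θ₁) − (x₂cos θ₂ + e sin θ₂)]) = 42.0000 → r = 42
L² = (x₁ − r cos θ₁)² + (r sin θ₁ − e)² = 17688.9918 → L = 133.0000 → L = 133
check at θ₃=293°: x = 142.0399 (printed 142.0399) ✓

r = 42, L = 133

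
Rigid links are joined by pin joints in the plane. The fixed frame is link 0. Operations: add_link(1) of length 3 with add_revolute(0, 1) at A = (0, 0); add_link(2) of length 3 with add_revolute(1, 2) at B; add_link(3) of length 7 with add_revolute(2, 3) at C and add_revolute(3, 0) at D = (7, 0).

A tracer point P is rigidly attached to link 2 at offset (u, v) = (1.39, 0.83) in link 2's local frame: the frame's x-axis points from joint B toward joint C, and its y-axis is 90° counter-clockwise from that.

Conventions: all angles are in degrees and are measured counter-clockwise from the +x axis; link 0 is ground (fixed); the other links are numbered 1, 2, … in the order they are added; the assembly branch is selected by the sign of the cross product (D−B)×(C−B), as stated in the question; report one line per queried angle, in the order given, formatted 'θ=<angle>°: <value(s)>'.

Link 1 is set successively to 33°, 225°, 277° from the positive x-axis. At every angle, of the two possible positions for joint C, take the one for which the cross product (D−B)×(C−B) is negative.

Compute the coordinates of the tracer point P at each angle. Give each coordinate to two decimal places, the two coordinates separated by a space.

A=(0,0), D=(7.00,0)
θ=33°: B = A + 3.00·(cos33°, sin33°) = (2.5160, 1.6339)
θ=33°: |BD| = 4.7724
θ=33°: circle(B,3.00) ∩ circle(D,7.00): a=-1.8046, h=2.3966
θ=33°:   candidates: C₊=(1.6410,4.5035) cross=11.437; C₋=(0.0000,-0.0000) cross=-11.437
θ=33°:   branch - wants cross < 0 → take C=(0.0000,-0.0000) (cross=-11.437)
θ=33°: ex = (C−B)/|BC| = (-0.8387,-0.5446); ey = (0.5446,-0.8387)
θ=33°: P = B + 1.39·ex + 0.83·ey = (1.8023,0.1808)
θ=225°: B = A + 3.00·(cos225°, sin225°) = (-2.1213, -2.1213)
θ=225°: |BD| = 9.3647
θ=225°: circle(B,3.00) ∩ circle(D,7.00): a=2.5467, h=1.5857
θ=225°:   candidates: C₊=(-0.0000,0.0000) cross=14.849; C₋=(0.7184,-3.0889) cross=-14.849
θ=225°:   branch - wants cross < 0 → take C=(0.7184,-3.0889) (cross=-14.849)
θ=225°: ex = (C−B)/|BC| = (0.9466,-0.3225); ey = (0.3225,0.9466)
θ=225°: P = B + 1.39·ex + 0.83·ey = (-0.5379,-1.7840)
θ=277°: B = A + 3.00·(cos277°, sin277°) = (0.3656, -2.9776)
θ=277°: |BD| = 7.2720
θ=277°: circle(B,3.00) ∩ circle(D,7.00): a=0.8857, h=2.8663
θ=277°:   candidates: C₊=(-0.0000,0.0000) cross=20.843; C₋=(2.3473,-5.2299) cross=-20.843
θ=277°:   branch - wants cross < 0 → take C=(2.3473,-5.2299) (cross=-20.843)
θ=277°: ex = (C−B)/|BC| = (0.6606,-0.7508); ey = (0.7508,0.6606)
θ=277°: P = B + 1.39·ex + 0.83·ey = (1.9069,-3.4729)

θ=33°: 1.80 0.18
θ=225°: -0.54 -1.78
θ=277°: 1.91 -3.47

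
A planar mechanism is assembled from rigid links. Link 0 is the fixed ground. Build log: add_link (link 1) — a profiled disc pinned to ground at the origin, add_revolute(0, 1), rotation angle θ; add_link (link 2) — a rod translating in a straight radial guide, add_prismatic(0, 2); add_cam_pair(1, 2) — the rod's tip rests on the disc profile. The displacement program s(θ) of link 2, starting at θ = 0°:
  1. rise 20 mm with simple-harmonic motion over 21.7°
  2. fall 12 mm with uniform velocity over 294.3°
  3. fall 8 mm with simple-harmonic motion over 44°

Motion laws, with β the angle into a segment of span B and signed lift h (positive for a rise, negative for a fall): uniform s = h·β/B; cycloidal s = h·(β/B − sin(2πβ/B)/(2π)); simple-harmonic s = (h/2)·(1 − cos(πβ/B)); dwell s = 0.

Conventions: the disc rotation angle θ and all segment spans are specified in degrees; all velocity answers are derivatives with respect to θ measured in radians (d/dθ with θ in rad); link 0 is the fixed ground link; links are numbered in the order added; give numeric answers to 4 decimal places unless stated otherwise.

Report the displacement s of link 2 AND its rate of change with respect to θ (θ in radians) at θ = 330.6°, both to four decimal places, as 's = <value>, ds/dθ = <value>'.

seg 1 [0°–21.7°] simple-harmonic, h=20: full span → s += 20 → s = 20.0000
seg 2 [21.7°–316°] uniform, h=-12: full span → s += -12 → s = 8.0000
seg 3 [316°–360°] simple-harmonic, h=-8: θ=330.6° here. β=14.6, B=44. -8/2·(1 − cos(π·0.3318)) = -1.9835 → s = 6.0165
velocity in seg [316°–360°] (simple-harmonic), θ in radians: β = 14.6° = 0.2548 rad, B = 44° = 0.7679 rad; ds/dθ = (πh/(2B)) sin(πβ/B) = (π·(-8)/(2·0.7679)) sin(π·0.3318) = -14.132219 mm/rad

s = 6.0165, ds/dθ = -14.1322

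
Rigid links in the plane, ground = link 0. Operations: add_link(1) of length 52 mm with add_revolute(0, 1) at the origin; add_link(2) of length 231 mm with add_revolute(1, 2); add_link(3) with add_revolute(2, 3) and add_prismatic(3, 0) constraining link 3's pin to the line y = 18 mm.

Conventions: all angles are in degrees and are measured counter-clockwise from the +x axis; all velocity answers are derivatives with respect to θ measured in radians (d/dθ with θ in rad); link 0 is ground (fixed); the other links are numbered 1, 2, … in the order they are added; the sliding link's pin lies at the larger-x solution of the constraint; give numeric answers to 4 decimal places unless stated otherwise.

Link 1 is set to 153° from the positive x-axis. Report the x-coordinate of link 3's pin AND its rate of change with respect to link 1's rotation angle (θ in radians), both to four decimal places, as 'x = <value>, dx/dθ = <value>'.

geometry: r = 52 mm, L = 231 mm, e = 18 mm
crank pin P = (r cos θ, r sin θ) = (-46.332339, 23.607506)
h = r sin θ − e = 23.607506 − 18 = 5.607506
x = r cos θ + √(L² − h²) = -46.332339 + 230.931929 = 184.599590
dx/dθ = −r sin θ − h·r cos θ/√(L² − h²) (θ in radians; h = 5.607506) = -22.482461

x = 184.5996, dx/dθ = -22.4825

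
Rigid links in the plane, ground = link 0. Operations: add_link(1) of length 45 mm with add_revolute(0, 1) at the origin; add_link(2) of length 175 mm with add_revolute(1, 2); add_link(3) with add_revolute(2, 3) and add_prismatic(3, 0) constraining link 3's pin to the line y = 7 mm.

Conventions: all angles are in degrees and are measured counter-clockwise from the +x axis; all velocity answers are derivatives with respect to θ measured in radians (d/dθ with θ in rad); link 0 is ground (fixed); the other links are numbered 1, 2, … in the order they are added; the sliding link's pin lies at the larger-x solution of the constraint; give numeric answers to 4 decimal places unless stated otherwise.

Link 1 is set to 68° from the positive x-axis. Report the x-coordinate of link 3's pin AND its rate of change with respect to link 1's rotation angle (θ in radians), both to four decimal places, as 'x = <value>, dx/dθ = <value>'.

geometry: r = 45 mm, L = 175 mm, e = 7 mm
crank pin P = (r cos θ, r sin θ) = (16.857297, 41.723273)
h = r sin θ − e = 41.723273 − 7 = 34.723273
x = r cos θ + √(L² − h²) = 16.857297 + 171.520536 = 188.377833
dx/dθ = −r sin θ − h·r cos θ/√(L² − h²) (θ in radians; h = 34.723273) = -45.135929

x = 188.3778, dx/dθ = -45.1359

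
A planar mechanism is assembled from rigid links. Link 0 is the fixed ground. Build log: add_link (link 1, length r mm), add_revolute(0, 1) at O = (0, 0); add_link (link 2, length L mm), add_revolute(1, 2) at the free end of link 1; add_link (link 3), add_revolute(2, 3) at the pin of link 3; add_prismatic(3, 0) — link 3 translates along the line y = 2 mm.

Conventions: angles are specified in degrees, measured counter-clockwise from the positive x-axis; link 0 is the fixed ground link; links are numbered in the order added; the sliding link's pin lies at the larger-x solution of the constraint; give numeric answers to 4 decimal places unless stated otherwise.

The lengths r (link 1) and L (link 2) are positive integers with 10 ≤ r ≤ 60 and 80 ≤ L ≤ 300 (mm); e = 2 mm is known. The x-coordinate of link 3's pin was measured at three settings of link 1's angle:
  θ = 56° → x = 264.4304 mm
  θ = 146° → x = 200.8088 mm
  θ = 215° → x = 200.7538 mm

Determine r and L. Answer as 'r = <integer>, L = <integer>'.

constraint per measurement: (x − r cos θ)² + (r sin θ − e)² = L²
subtracting the θ₁ and θ₂ equations cancels the r² and L² terms:
r = (x₁² − x₂²) / (2[(x₁cos θ₁ + e sin θ₁) − (x₂cos θ₂ + e sin θ₂)]) = 47.0001 → r = 47
L² = (x₁ − r cos θ₁)² + (r sin θ₁ − e)² = 58081.0227 → L = 241.0000 → L = 241
check at θ₃=215°: x = 200.7538 (printed 200.7538) ✓

r = 47, L = 241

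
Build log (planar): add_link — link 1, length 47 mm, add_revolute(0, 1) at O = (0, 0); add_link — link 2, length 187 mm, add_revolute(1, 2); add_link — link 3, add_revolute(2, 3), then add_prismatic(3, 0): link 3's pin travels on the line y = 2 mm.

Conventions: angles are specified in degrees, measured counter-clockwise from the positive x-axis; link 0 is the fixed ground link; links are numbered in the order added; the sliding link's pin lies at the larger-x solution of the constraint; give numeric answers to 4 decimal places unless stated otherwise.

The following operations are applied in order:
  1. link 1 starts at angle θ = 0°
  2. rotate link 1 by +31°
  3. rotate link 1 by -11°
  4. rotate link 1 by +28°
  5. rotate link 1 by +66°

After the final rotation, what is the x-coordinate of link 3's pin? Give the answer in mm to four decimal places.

geometry: r = 47 mm, L = 187 mm, e = 2 mm; θ starts at 0°
rotate link 1 by +31°: θ ← 0° +31° = 31°
rotate link 1 by -11°: θ ← 31° -11° = 20°
rotate link 1 by +28°: θ ← 20° +28° = 48°
rotate link 1 by +66°: θ ← 48° +66° = 114°
crank pin P = (r cos θ, r sin θ) = (-19.116622, 42.936637)
h = r sin θ − e = 42.936637 − 2 = 40.936637
x = r cos θ + √(L² − h²) = -19.116622 + 182.464221 = 163.347598

163.3476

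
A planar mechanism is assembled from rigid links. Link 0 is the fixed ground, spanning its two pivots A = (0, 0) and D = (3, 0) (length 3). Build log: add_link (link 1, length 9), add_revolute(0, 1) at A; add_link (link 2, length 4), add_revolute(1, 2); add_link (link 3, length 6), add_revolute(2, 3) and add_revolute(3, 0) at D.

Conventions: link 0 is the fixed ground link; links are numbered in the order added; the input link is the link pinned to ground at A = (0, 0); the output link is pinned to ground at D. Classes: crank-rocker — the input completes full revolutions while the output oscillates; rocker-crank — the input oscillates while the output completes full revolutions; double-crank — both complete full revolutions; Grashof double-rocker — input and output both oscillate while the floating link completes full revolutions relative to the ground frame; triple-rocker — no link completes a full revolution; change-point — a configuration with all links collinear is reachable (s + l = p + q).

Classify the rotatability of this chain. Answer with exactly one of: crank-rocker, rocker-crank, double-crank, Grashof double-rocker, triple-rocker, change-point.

lengths: ground=3, input=9, coupler=4, output=6
sorted: s=3 (shortest), l=9 (longest), p+q=10
s + l = 12 vs p + q = 10
s + l > p + q → non-Grashof → no link fully rotates → triple-rocker

triple-rocker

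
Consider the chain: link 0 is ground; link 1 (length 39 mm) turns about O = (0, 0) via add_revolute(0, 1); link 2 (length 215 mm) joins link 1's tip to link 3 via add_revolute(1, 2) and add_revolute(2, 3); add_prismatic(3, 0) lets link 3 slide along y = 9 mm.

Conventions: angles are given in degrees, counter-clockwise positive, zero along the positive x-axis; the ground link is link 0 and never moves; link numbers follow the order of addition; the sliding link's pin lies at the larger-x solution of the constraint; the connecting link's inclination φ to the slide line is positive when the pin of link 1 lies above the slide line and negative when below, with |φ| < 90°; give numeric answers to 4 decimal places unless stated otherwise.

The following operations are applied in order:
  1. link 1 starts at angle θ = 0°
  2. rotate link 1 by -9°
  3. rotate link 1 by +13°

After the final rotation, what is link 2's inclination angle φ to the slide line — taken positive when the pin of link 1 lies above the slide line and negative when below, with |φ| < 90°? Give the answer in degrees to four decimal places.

geometry: r = 39 mm, L = 215 mm, e = 9 mm; θ starts at 0°
rotate link 1 by -9°: θ ← 0° -9° = -9°
rotate link 1 by +13°: θ ← -9° +13° = 4°
h = r sin θ − e = 2.720502 − 9 = -6.279498
sin φ = h / L = -6.279498 / 215 = -0.02920697
φ = arcsin(-0.02920697) = -1.673674°

-1.6737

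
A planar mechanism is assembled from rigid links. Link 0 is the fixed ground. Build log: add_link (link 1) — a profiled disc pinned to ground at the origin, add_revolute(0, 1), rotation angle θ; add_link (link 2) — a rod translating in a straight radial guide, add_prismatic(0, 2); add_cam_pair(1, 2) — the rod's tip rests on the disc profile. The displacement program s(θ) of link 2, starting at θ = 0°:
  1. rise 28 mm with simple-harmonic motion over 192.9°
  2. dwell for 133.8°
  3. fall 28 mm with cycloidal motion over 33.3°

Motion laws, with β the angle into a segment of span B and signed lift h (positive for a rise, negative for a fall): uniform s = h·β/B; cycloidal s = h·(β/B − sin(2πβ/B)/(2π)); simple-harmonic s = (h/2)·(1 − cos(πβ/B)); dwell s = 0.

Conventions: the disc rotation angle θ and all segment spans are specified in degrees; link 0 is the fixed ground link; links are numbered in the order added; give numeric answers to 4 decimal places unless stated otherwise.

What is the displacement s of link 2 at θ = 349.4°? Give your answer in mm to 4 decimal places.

seg 1 [0°–192.9°] simple-harmonic, h=28: full span → s += 28 → s = 28.0000
seg 2 [192.9°–326.7°] dwell: s stays 28.0000
seg 3 [326.7°–360°] cycloidal, h=-28: θ=349.4° here. β=22.7, B=33.3. -28·(0.6817 − sin(2π·0.6817)/(2π)) = -23.1391 → s = 4.8609

4.8609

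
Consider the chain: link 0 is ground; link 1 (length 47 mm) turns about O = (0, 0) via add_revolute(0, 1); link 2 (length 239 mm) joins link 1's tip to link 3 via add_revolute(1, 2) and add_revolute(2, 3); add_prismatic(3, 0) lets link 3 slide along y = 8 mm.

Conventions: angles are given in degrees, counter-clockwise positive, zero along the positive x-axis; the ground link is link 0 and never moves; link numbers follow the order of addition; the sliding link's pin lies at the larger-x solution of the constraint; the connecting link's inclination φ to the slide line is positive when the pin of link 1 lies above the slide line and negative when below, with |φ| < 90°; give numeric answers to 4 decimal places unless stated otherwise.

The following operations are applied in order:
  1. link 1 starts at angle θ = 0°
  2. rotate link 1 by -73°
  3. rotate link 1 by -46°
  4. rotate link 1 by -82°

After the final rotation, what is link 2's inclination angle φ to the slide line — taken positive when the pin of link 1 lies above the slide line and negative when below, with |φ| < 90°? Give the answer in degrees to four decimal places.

geometry: r = 47 mm, L = 239 mm, e = 8 mm; θ starts at 0°
rotate link 1 by -73°: θ ← 0° -73° = -73°
rotate link 1 by -46°: θ ← -73° -46° = -119°
rotate link 1 by -82°: θ ← -119° -82° = -201°
h = r sin θ − e = 16.843294 − 8 = 8.843294
sin φ = h / L = 8.843294 / 239 = 0.03700123
φ = arcsin(0.03700123) = 2.120498°

2.1205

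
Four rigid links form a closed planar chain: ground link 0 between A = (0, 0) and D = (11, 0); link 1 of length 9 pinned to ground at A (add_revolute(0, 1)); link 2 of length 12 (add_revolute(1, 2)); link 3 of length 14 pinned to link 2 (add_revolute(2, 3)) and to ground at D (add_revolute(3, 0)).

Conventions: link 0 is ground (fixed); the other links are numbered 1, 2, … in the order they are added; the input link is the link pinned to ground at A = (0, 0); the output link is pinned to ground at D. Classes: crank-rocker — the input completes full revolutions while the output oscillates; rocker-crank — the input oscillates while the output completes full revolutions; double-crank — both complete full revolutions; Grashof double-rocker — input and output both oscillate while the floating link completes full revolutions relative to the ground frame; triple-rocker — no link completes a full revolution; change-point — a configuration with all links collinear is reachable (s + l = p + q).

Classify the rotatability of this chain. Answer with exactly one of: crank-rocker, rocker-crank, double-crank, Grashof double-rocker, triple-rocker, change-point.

lengths: ground=11, input=9, coupler=12, output=14
sorted: s=9 (shortest), l=14 (longest), p+q=23
s + l = 23 vs p + q = 23
s + l = p + q → change-point (collinear configuration reachable)

change-point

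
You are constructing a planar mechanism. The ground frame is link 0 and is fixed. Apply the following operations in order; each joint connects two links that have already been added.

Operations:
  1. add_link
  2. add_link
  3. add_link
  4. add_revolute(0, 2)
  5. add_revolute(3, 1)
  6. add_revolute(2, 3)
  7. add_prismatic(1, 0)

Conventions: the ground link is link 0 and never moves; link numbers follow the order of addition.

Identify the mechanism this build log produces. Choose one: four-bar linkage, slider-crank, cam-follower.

links: 4 (incl. ground); joints: 3 revolute, 1 prismatic, 0 higher (cam) pair, forming one closed loop
4 links, 3 revolutes + 1 prismatic in one loop → slider-crank

slider-crank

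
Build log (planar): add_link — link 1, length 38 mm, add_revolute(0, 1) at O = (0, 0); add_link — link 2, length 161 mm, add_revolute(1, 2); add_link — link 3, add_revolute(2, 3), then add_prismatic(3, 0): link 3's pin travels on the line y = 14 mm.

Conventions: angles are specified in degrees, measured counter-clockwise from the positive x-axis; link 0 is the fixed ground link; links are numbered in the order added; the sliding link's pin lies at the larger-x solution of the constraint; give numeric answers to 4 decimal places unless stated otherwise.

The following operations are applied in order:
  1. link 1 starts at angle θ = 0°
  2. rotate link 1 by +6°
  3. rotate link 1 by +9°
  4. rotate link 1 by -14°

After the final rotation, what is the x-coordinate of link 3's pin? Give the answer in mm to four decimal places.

geometry: r = 38 mm, L = 161 mm, e = 14 mm; θ starts at 0°
rotate link 1 by +6°: θ ← 0° +6° = 6°
rotate link 1 by +9°: θ ← 6° +9° = 15°
rotate link 1 by -14°: θ ← 15° -14° = 1°
crank pin P = (r cos θ, r sin θ) = (37.994212, 0.663191)
h = r sin θ − e = 0.663191 − 14 = -13.336809
x = r cos θ + √(L² − h²) = 37.994212 + 160.446656 = 198.440869

198.4409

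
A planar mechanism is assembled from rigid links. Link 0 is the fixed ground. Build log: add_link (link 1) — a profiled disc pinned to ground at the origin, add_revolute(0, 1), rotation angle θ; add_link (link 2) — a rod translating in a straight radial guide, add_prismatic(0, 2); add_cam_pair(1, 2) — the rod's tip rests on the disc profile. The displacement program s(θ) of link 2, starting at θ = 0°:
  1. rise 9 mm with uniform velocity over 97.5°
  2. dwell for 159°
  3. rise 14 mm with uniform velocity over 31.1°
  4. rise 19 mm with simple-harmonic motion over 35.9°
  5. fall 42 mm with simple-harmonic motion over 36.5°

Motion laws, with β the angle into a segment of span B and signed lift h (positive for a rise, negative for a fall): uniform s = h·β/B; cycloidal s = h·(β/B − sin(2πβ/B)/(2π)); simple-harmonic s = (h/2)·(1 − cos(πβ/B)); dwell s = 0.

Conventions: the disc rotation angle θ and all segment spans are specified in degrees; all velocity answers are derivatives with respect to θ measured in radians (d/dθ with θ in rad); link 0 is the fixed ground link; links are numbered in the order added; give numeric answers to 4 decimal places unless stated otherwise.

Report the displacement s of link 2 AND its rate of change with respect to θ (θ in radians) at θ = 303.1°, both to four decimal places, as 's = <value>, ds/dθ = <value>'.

seg 1 [0°–97.5°] uniform, h=9: full span → s += 9 → s = 9.0000
seg 2 [97.5°–256.5°] dwell: s stays 9.0000
seg 3 [256.5°–287.6°] uniform, h=14: full span → s += 14 → s = 23.0000
seg 4 [287.6°–323.5°] simple-harmonic, h=19: θ=303.1° here. β=15.5, B=35.9. 19/2·(1 − cos(π·0.4318)) = 7.4788 → s = 30.4788
velocity in seg [287.6°–323.5°] (simple-harmonic), θ in radians: β = 15.5° = 0.2705 rad, B = 35.9° = 0.6266 rad; ds/dθ = (πh/(2B)) sin(πβ/B) = (π·19/(2·0.6266)) sin(π·0.4318) = 46.541750 mm/rad

s = 30.4788, ds/dθ = 46.5417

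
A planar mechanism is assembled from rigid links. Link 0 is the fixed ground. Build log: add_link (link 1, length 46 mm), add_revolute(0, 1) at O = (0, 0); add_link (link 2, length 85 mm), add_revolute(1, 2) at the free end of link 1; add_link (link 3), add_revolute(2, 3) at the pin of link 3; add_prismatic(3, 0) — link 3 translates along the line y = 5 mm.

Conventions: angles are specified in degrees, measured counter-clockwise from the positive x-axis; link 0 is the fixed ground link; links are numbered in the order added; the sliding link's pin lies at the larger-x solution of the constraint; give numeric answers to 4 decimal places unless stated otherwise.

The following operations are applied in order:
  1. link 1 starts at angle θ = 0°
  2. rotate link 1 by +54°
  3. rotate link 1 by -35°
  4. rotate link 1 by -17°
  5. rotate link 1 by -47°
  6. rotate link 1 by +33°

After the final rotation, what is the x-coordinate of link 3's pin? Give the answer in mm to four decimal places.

geometry: r = 46 mm, L = 85 mm, e = 5 mm; θ starts at 0°
rotate link 1 by +54°: θ ← 0° +54° = 54°
rotate link 1 by -35°: θ ← 54° -35° = 19°
rotate link 1 by -17°: θ ← 19° -17° = 2°
rotate link 1 by -47°: θ ← 2° -47° = -45°
rotate link 1 by +33°: θ ← -45° +33° = -12°
crank pin P = (r cos θ, r sin θ) = (44.994790, -9.563938)
h = r sin θ − e = -9.563938 − 5 = -14.563938
x = r cos θ + √(L² − h²) = 44.994790 + 83.743010 = 128.737800

128.7378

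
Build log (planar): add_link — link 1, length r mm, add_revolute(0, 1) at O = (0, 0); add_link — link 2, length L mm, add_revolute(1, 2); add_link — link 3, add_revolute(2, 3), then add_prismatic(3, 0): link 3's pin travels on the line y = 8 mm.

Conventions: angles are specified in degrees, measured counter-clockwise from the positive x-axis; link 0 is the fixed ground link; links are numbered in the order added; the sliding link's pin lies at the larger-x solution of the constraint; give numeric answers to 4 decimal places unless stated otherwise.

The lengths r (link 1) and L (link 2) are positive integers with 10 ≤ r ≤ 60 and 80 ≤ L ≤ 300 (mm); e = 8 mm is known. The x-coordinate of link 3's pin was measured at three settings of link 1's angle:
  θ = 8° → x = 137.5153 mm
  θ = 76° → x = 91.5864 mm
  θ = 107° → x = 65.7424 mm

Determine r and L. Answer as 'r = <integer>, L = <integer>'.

constraint per measurement: (x − r cos θ)² + (r sin θ − e)² = L²
subtracting the θ₁ and θ₂ equations cancels the r² and L² terms:
r = (x₁² − x₂²) / (2[(x₁cos θ₁ + e sin θ₁) − (x₂cos θ₂ + e sin θ₂)]) = 49.0000 → r = 49
L² = (x₁ − r cos θ₁)² + (r sin θ₁ − e)² = 7920.9990 → L = 89.0000 → L = 89
check at θ₃=107°: x = 65.7424 (printed 65.7424) ✓

r = 49, L = 89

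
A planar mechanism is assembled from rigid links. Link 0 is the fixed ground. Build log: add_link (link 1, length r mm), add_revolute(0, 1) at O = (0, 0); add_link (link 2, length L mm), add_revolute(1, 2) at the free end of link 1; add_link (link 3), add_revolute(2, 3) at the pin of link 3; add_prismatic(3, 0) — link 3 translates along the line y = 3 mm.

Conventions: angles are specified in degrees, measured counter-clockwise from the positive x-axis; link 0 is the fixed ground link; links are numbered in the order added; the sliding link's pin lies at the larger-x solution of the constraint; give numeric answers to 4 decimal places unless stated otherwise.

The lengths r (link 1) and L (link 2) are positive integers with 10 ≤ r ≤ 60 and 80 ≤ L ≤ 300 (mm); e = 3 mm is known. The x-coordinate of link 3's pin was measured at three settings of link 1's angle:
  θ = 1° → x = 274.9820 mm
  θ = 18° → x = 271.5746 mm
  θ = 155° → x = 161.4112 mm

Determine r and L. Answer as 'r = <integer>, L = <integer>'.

constraint per measurement: (x − r cos θ)² + (r sin θ − e)² = L²
subtracting the θ₁ and θ₂ equations cancels the r² and L² terms:
r = (x₁² − x₂²) / (2[(x₁cos θ₁ + e sin θ₁) − (x₂cos θ₂ + e sin θ₂)]) = 58.9996 → r = 59
L² = (x₁ − r cos θ₁)² + (r sin θ₁ − e)² = 46655.9881 → L = 216.0000 → L = 216
check at θ₃=155°: x = 161.4112 (printed 161.4112) ✓

r = 59, L = 216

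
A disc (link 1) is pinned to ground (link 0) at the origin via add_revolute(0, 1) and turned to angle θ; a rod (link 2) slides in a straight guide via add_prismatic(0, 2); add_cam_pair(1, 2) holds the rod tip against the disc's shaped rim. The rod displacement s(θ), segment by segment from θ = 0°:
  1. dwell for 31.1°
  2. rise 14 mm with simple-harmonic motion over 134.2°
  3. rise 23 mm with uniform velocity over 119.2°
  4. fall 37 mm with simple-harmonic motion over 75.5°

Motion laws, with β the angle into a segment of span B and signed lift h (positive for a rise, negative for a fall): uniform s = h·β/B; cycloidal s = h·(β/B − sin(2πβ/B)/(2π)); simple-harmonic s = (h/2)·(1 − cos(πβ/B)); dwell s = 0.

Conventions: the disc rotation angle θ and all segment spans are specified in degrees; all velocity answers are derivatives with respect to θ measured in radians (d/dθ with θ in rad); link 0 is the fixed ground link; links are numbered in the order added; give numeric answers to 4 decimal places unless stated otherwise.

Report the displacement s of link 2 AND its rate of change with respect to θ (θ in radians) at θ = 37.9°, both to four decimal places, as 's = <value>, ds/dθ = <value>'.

segment 1 (0° to 31.1°, dwell): s unchanged at 0.0000
θ = 37.9° falls in segment 2 (31.1° to 165.3°, simple-harmonic, h = 14): β = 37.9 − 31.1 = 6.8°, B = 134.2°; Δs = 14/2·(1 − cos(π·0.0507)) = 0.0885; s = 0.0000 + 0.0885 = 0.0885
velocity in seg [31.1°–165.3°] (simple-harmonic), θ in radians: β = 6.8° = 0.1187 rad, B = 134.2° = 2.3422 rad; ds/dθ = (πh/(2B)) sin(πβ/B) = (π·14/(2·2.3422)) sin(π·0.0507) = 1.488293 mm/rad

s = 0.0885, ds/dθ = 1.4883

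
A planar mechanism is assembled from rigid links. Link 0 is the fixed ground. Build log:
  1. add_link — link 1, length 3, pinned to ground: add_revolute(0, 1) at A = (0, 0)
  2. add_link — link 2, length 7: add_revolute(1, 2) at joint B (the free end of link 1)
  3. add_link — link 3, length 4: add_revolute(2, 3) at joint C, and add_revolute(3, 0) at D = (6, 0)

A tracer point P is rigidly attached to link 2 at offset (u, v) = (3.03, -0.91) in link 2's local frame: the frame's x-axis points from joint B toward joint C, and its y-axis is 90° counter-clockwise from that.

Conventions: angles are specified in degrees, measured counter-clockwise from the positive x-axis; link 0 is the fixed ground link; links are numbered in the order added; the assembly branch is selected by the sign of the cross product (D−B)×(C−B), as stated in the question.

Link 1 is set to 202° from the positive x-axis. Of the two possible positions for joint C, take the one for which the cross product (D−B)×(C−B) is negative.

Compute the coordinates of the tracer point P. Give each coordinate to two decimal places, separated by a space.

A=(0,0), D=(6.00,0)
B = A + 3.00·(cos202°, sin202°) = (-2.7816, -1.1238)
|BD| = 8.8532
circle(B,7.00) ∩ circle(D,4.00): a=6.2903, h=3.0711
  candidates: C₊=(3.0680,2.7210) cross=27.189; C₋=(3.8477,-3.3716) cross=-27.189
  branch - wants cross < 0 → take C=(3.8477,-3.3716) (cross=-27.189)
ex = (C−B)/|BC| = (0.9470,-0.3211); ey = (0.3211,0.9470)
P = B + 3.03·ex + -0.91·ey = (-0.2042,-2.9586)

-0.20 -2.96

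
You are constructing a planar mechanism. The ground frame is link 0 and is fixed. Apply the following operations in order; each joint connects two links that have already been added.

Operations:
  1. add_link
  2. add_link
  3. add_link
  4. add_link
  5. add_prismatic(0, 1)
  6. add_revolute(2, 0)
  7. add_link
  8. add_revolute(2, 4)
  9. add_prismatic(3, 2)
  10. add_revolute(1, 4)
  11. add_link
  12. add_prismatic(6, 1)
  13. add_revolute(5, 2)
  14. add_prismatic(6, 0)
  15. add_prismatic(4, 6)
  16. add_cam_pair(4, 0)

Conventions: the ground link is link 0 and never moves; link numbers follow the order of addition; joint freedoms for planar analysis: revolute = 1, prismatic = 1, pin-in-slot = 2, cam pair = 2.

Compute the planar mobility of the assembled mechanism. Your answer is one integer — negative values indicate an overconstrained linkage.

link 0 = ground. State L|J1|J2 = 1|0|0
+link1  2|0|0
+link2  3|0|0
+link3  4|0|0
+link4  5|0|0
P(0,1) f=1→J1  5|1|0
R(2,0) f=1→J1  5|2|0
+link5  6|2|0
R(2,4) f=1→J1  6|3|0
P(3,2) f=1→J1  6|4|0
R(1,4) f=1→J1  6|5|0
+link6  7|5|0
P(6,1) f=1→J1  7|6|0
R(5,2) f=1→J1  7|7|0
P(6,0) f=1→J1  7|8|0
P(4,6) f=1→J1  7|9|0
C(4,0) f=2→J2  7|9|1
M = 3(7−1)−2·9−1 = 18−18−1 = -1

M = -1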